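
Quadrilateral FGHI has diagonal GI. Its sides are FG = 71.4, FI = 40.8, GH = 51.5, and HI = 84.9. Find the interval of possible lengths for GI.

33.4 < GI < 112.2

From triangle FGI: |71.4 − 40.8| < GI < 71.4 + 40.8, i.e. 30.6 < GI < 112.2.
From triangle HGI: 33.4 < GI < 136.4.
Both must hold, so GI lies in the intersection.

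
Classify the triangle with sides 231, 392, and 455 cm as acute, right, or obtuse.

Compare the square of the longest side to the sum of squares of the other two: 231² + 392² = 207025 = 455².

right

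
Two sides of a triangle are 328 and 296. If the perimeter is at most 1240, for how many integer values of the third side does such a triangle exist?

584

Triangle inequality: 32 < x < 624. Perimeter ≤ 1240 gives x ≤ 1240 − 328 − 296 = 616.
So 32 < x ≤ 616; integers 33 through 616: 584 values.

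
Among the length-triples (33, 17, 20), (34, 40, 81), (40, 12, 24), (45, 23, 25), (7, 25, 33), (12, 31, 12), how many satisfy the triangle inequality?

2

(17,20,33): 17+20 > 33 → valid
(34,40,81): 34+40 ≤ 81 → not valid
(12,24,40): 12+24 ≤ 40 → not valid
(23,25,45): 23+25 > 45 → valid
(7,25,33): 7+25 ≤ 33 → not valid
(12,12,31): 12+12 ≤ 31 → not valid
2 of the 6 triples form a triangle.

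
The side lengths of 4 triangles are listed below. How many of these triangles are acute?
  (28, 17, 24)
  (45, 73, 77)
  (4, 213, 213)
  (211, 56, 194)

3

(28,17,24): 17²+24² = 865 > 784 = 28² → acute
(45,73,77): 45²+73² = 7354 > 5929 = 77² → acute
(4,213,213): 4²+213² = 45385 > 45369 = 213² → acute
(211,56,194): 56²+194² = 40772 < 44521 = 211² → obtuse
3 of the 4 are acute.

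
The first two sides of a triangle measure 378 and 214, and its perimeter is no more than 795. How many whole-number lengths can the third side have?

Triangle inequality: 164 < x < 592. Perimeter ≤ 795 gives x ≤ 795 − 378 − 214 = 203.
So 164 < x ≤ 203; integers 165 through 203: 39 values.

39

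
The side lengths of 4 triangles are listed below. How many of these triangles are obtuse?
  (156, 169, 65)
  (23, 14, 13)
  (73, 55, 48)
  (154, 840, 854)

1

(156,169,65): 65²+156² = 28561 = 169² → right
(23,14,13): 13²+14² = 365 < 529 = 23² → obtuse
(73,55,48): 48²+55² = 5329 = 73² → right
(154,840,854): 154²+840² = 729316 = 854² → right
1 of the 4 is obtuse.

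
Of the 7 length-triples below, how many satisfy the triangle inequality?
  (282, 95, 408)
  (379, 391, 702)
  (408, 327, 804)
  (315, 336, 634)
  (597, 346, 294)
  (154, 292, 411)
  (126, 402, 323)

5

(95,282,408): 95+282 ≤ 408 → not valid
(379,391,702): 379+391 > 702 → valid
(327,408,804): 327+408 ≤ 804 → not valid
(315,336,634): 315+336 > 634 → valid
(294,346,597): 294+346 > 597 → valid
(154,292,411): 154+292 > 411 → valid
(126,323,402): 126+323 > 402 → valid
5 of the 7 triples form a triangle.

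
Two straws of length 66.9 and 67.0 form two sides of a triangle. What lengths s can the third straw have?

0.1 < s < 133.9

By the triangle inequality, s must be less than 66.9 + 67.0 = 133.9 and greater than |66.9 − 67.0| = 0.1.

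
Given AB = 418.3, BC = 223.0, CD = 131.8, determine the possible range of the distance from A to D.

The maximum is all hops collinear in one direction: 418.3 + 223.0 + 131.8 = 773.1.
The longest hop is 418.3; the others sum to 354.8. Folding the others back against it leaves at least 418.3 − 354.8 = 63.5.

63.5 ≤ AD ≤ 773.1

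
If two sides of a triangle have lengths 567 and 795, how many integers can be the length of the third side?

The third side lies in the open interval (228, 1362).
Integers from 229 to 1361 inclusive: 1361 − 229 + 1 = 1133.

1133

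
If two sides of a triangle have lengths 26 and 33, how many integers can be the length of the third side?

The third side lies in the open interval (7, 59).
Integers from 8 to 58 inclusive: 58 − 8 + 1 = 51.

51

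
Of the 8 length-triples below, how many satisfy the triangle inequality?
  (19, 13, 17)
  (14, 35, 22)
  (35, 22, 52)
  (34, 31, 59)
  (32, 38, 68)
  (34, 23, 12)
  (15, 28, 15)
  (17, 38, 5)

7

(13,17,19): 13+17 > 19 → valid
(14,22,35): 14+22 > 35 → valid
(22,35,52): 22+35 > 52 → valid
(31,34,59): 31+34 > 59 → valid
(32,38,68): 32+38 > 68 → valid
(12,23,34): 12+23 > 34 → valid
(15,15,28): 15+15 > 28 → valid
(5,17,38): 5+17 ≤ 38 → not valid
7 of the 8 triples form a triangle.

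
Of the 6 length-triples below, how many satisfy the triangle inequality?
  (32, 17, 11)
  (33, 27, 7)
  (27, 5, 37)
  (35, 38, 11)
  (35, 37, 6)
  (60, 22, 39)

4

(11,17,32): 11+17 ≤ 32 → not valid
(7,27,33): 7+27 > 33 → valid
(5,27,37): 5+27 ≤ 37 → not valid
(11,35,38): 11+35 > 38 → valid
(6,35,37): 6+35 > 37 → valid
(22,39,60): 22+39 > 60 → valid
4 of the 6 triples form a triangle.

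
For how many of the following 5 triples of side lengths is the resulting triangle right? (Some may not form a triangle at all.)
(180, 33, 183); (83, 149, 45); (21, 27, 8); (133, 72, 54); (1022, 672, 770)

2

(180,33,183): 33²+180² = 33489 = 183² → right
(83,149,45): 45+83 ≤ 149, not a triangle
(21,27,8): 8²+21² = 505 < 729 = 27² → obtuse
(133,72,54): 54+72 ≤ 133, not a triangle
(1022,672,770): 672²+770² = 1044484 = 1022² → right
2 of the 5 are right.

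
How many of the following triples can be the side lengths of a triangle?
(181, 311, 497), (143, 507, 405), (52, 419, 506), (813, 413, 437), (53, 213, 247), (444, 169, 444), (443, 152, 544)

(181,311,497): 181+311 ≤ 497 → not valid
(143,405,507): 143+405 > 507 → valid
(52,419,506): 52+419 ≤ 506 → not valid
(413,437,813): 413+437 > 813 → valid
(53,213,247): 53+213 > 247 → valid
(169,444,444): 169+444 > 444 → valid
(152,443,544): 152+443 > 544 → valid
5 of the 7 triples form a triangle.

5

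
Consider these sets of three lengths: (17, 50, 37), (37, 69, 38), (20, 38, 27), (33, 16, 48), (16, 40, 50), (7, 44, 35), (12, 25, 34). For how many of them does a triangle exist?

(17,37,50): 17+37 > 50 → valid
(37,38,69): 37+38 > 69 → valid
(20,27,38): 20+27 > 38 → valid
(16,33,48): 16+33 > 48 → valid
(16,40,50): 16+40 > 50 → valid
(7,35,44): 7+35 ≤ 44 → not valid
(12,25,34): 12+25 > 34 → valid
6 of the 7 triples form a triangle.

6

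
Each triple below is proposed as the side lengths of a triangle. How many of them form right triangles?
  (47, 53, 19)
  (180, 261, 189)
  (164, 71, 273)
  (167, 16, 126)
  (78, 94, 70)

(47,53,19): 19²+47² = 2570 < 2809 = 53² → obtuse
(180,261,189): 180²+189² = 68121 = 261² → right
(164,71,273): 71+164 ≤ 273, not a triangle
(167,16,126): 16+126 ≤ 167, not a triangle
(78,94,70): 70²+78² = 10984 > 8836 = 94² → acute
1 of the 5 is right.

1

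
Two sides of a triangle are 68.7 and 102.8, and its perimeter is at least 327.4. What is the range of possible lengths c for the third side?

155.9 ≤ c < 171.5

Triangle inequality alone gives 34.1 < c < 171.5.
The perimeter condition gives c ≥ 327.4 − 68.7 − 102.8 = 155.9.
Intersecting the two: 155.9 ≤ c < 171.5.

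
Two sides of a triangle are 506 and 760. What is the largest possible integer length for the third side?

The third side must be strictly less than 506 + 760 = 1266.
The largest integer below 1266 is 1265.

1265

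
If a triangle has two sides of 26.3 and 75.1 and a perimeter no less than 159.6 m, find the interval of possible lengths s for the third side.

58.2 ≤ s < 101.4

Triangle inequality alone gives 48.8 < s < 101.4.
The perimeter condition gives s ≥ 159.6 − 26.3 − 75.1 = 58.2.
Intersecting the two: 58.2 ≤ s < 101.4.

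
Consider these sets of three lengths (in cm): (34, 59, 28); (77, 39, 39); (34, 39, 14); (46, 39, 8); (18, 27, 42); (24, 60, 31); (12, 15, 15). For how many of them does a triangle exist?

(28,34,59): 28+34 > 59 → valid
(39,39,77): 39+39 > 77 → valid
(14,34,39): 14+34 > 39 → valid
(8,39,46): 8+39 > 46 → valid
(18,27,42): 18+27 > 42 → valid
(24,31,60): 24+31 ≤ 60 → not valid
(12,15,15): 12+15 > 15 → valid
6 of the 7 triples form a triangle.

6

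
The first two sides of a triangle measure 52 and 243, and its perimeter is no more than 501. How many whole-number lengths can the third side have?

15

Triangle inequality: 191 < x < 295. Perimeter ≤ 501 gives x ≤ 501 − 52 − 243 = 206.
So 191 < x ≤ 206; integers 192 through 206: 15 values.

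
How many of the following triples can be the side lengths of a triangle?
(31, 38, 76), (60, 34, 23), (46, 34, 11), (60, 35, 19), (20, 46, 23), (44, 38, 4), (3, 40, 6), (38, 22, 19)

1

(31,38,76): 31+38 ≤ 76 → not valid
(23,34,60): 23+34 ≤ 60 → not valid
(11,34,46): 11+34 ≤ 46 → not valid
(19,35,60): 19+35 ≤ 60 → not valid
(20,23,46): 20+23 ≤ 46 → not valid
(4,38,44): 4+38 ≤ 44 → not valid
(3,6,40): 3+6 ≤ 40 → not valid
(19,22,38): 19+22 > 38 → valid
1 of the 8 triples forms a triangle.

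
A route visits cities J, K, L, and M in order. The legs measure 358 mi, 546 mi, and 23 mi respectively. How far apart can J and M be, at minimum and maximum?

The maximum is all hops collinear in one direction: 358 + 546 + 23 = 927.
The longest hop is 546; the others sum to 381. Folding the others back against it leaves at least 546 − 381 = 165.

165 ≤ JM ≤ 927 mi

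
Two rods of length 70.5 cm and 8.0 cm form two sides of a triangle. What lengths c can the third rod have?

By the triangle inequality, c must be less than 70.5 + 8.0 = 78.5 and greater than |70.5 − 8.0| = 62.5.

62.5 < c < 78.5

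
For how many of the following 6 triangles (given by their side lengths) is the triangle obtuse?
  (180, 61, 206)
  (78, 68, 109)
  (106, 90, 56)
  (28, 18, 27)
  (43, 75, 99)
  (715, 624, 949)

(180,61,206): 61²+180² = 36121 < 42436 = 206² → obtuse
(78,68,109): 68²+78² = 10708 < 11881 = 109² → obtuse
(106,90,56): 56²+90² = 11236 = 106² → right
(28,18,27): 18²+27² = 1053 > 784 = 28² → acute
(43,75,99): 43²+75² = 7474 < 9801 = 99² → obtuse
(715,624,949): 624²+715² = 900601 = 949² → right
3 of the 6 are obtuse.

3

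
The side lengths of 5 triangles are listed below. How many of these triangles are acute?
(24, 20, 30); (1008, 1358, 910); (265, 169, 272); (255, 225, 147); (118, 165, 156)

4

(24,20,30): 20²+24² = 976 > 900 = 30² → acute
(1008,1358,910): 910²+1008² = 1844164 = 1358² → right
(265,169,272): 169²+265² = 98786 > 73984 = 272² → acute
(255,225,147): 147²+225² = 72234 > 65025 = 255² → acute
(118,165,156): 118²+156² = 38260 > 27225 = 165² → acute
4 of the 5 are acute.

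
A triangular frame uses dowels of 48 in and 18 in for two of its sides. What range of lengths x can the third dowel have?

By the triangle inequality, x must be less than 48 + 18 = 66 and greater than |48 − 18| = 30.

30 < x < 66 (in)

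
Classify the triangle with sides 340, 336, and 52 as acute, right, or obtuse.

right

Compare the square of the longest side to the sum of squares of the other two: 52² + 336² = 115600 = 340².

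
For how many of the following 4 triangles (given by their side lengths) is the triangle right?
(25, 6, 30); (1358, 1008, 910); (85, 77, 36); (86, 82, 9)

2

(25,6,30): 6²+25² = 661 < 900 = 30² → obtuse
(1358,1008,910): 910²+1008² = 1844164 = 1358² → right
(85,77,36): 36²+77² = 7225 = 85² → right
(86,82,9): 9²+82² = 6805 < 7396 = 86² → obtuse
2 of the 4 are right.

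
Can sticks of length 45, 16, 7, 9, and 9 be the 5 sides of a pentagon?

For a pentagon, each side must be shorter than the sum of the others.
Here the longest side is 45, but the remaining 4 sides sum to only 41.

No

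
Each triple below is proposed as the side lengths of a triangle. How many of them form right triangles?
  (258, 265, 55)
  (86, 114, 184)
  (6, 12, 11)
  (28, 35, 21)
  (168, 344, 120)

(258,265,55): 55²+258² = 69589 < 70225 = 265² → obtuse
(86,114,184): 86²+114² = 20392 < 33856 = 184² → obtuse
(6,12,11): 6²+11² = 157 > 144 = 12² → acute
(28,35,21): 21²+28² = 1225 = 35² → right
(168,344,120): 120+168 ≤ 344, not a triangle
1 of the 5 is right.

1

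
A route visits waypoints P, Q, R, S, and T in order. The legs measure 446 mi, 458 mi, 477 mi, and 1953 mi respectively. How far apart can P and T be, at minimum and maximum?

572 ≤ PT ≤ 3334 mi

The maximum is all hops collinear in one direction: 446 + 458 + 477 + 1953 = 3334.
The longest hop is 1953; the others sum to 1381. Folding the others back against it leaves at least 1953 − 1381 = 572.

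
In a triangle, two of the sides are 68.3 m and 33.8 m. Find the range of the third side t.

34.5 < t < 102.1

By the triangle inequality, t must be less than 68.3 + 33.8 = 102.1 and greater than |68.3 − 33.8| = 34.5.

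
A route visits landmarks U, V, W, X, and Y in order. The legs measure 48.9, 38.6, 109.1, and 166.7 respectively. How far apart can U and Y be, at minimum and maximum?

The maximum is all hops collinear in one direction: 48.9 + 38.6 + 109.1 + 166.7 = 363.3.
The longest hop is 166.7; the others sum to 196.6. Since 166.7 ≤ 196.6, the path can fold back on itself completely, so the minimum distance is 0.

0 ≤ UY ≤ 363.3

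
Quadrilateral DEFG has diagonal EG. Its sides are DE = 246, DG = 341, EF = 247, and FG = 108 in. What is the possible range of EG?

139 < EG < 355

From triangle DEG: |246 − 341| < EG < 246 + 341, i.e. 95 < EG < 587.
From triangle FEG: 139 < EG < 355.
Both must hold, so EG lies in the intersection.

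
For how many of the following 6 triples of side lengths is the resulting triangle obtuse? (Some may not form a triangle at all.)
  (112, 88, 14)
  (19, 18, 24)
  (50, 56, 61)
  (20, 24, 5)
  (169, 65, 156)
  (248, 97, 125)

1

(112,88,14): 14+88 ≤ 112, not a triangle
(19,18,24): 18²+19² = 685 > 576 = 24² → acute
(50,56,61): 50²+56² = 5636 > 3721 = 61² → acute
(20,24,5): 5²+20² = 425 < 576 = 24² → obtuse
(169,65,156): 65²+156² = 28561 = 169² → right
(248,97,125): 97+125 ≤ 248, not a triangle
1 of the 6 is obtuse.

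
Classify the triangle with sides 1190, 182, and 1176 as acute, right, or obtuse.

Compare the square of the longest side to the sum of squares of the other two: 182² + 1176² = 1416100 = 1190².

right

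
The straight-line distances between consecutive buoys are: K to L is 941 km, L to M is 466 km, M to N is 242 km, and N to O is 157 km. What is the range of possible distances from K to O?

The maximum is all hops collinear in one direction: 941 + 466 + 242 + 157 = 1806.
The longest hop is 941; the others sum to 865. Folding the others back against it leaves at least 941 − 865 = 76.

76 ≤ KO ≤ 1806 km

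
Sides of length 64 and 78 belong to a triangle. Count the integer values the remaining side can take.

127

The third side lies in the open interval (14, 142).
Integers from 15 to 141 inclusive: 141 − 15 + 1 = 127.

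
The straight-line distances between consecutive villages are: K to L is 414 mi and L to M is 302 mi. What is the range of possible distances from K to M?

By the triangle inequality, |414 − 302| ≤ KM ≤ 414 + 302.

112 ≤ KM ≤ 716 mi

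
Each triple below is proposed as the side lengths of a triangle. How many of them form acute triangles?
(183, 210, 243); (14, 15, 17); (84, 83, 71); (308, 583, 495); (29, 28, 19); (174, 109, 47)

(183,210,243): 183²+210² = 77589 > 59049 = 243² → acute
(14,15,17): 14²+15² = 421 > 289 = 17² → acute
(84,83,71): 71²+83² = 11930 > 7056 = 84² → acute
(308,583,495): 308²+495² = 339889 = 583² → right
(29,28,19): 19²+28² = 1145 > 841 = 29² → acute
(174,109,47): 47+109 ≤ 174, not a triangle
4 of the 6 are acute.

4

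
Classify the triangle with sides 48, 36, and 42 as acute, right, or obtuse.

acute

Compare the square of the longest side to the sum of squares of the other two: 36² + 42² = 3060 > 2304 = 48².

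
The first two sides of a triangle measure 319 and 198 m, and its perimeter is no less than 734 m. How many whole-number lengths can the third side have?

Triangle inequality: 121 < x < 517. Perimeter ≥ 734 gives x ≥ 734 − 319 − 198 = 217.
So 217 ≤ x < 517; integers 217 through 516: 300 values.

300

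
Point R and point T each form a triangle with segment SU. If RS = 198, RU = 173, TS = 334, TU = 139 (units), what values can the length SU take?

From triangle RSU: |198 − 173| < SU < 198 + 173, i.e. 25 < SU < 371.
From triangle TSU: 195 < SU < 473.
Both must hold, so SU lies in the intersection.

195 < SU < 371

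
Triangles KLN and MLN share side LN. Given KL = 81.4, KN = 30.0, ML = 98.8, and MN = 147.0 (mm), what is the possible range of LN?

51.4 < LN < 111.4

From triangle KLN: |81.4 − 30.0| < LN < 81.4 + 30.0, i.e. 51.4 < LN < 111.4.
From triangle MLN: 48.2 < LN < 245.8.
Both must hold, so LN lies in the intersection.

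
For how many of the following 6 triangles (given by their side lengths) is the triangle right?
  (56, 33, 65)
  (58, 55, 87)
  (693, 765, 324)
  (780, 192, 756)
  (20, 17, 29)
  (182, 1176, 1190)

4

(56,33,65): 33²+56² = 4225 = 65² → right
(58,55,87): 55²+58² = 6389 < 7569 = 87² → obtuse
(693,765,324): 324²+693² = 585225 = 765² → right
(780,192,756): 192²+756² = 608400 = 780² → right
(20,17,29): 17²+20² = 689 < 841 = 29² → obtuse
(182,1176,1190): 182²+1176² = 1416100 = 1190² → right
4 of the 6 are right.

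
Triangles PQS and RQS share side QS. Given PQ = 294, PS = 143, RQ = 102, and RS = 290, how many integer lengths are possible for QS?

From triangle PQS: 151 < QS < 437.
From triangle RQS: 188 < QS < 392.
Intersection: 188 < QS < 392, so integers 189 through 391: 203 values.

203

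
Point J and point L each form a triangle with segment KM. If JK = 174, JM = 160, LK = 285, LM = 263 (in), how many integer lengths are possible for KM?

From triangle JKM: 14 < KM < 334.
From triangle LKM: 22 < KM < 548.
Intersection: 22 < KM < 334, so integers 23 through 333: 311 values.

311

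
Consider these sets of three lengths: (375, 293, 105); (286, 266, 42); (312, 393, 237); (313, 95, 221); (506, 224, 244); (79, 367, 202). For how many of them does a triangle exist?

(105,293,375): 105+293 > 375 → valid
(42,266,286): 42+266 > 286 → valid
(237,312,393): 237+312 > 393 → valid
(95,221,313): 95+221 > 313 → valid
(224,244,506): 224+244 ≤ 506 → not valid
(79,202,367): 79+202 ≤ 367 → not valid
4 of the 6 triples form a triangle.

4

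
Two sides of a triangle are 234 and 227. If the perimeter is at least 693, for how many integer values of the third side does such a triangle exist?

Triangle inequality: 7 < x < 461. Perimeter ≥ 693 gives x ≥ 693 − 234 − 227 = 232.
So 232 ≤ x < 461; integers 232 through 460: 229 values.

229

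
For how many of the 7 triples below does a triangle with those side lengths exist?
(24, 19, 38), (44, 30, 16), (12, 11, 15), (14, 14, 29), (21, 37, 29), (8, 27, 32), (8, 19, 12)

(19,24,38): 19+24 > 38 → valid
(16,30,44): 16+30 > 44 → valid
(11,12,15): 11+12 > 15 → valid
(14,14,29): 14+14 ≤ 29 → not valid
(21,29,37): 21+29 > 37 → valid
(8,27,32): 8+27 > 32 → valid
(8,12,19): 8+12 > 19 → valid
6 of the 7 triples form a triangle.

6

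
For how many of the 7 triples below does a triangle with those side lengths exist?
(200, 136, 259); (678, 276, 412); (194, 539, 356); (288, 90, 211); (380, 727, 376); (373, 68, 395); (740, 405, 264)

(136,200,259): 136+200 > 259 → valid
(276,412,678): 276+412 > 678 → valid
(194,356,539): 194+356 > 539 → valid
(90,211,288): 90+211 > 288 → valid
(376,380,727): 376+380 > 727 → valid
(68,373,395): 68+373 > 395 → valid
(264,405,740): 264+405 ≤ 740 → not valid
6 of the 7 triples form a triangle.

6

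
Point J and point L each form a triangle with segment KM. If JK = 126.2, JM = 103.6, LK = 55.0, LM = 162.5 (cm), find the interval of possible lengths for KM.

From triangle JKM: |126.2 − 103.6| < KM < 126.2 + 103.6, i.e. 22.6 < KM < 229.8.
From triangle LKM: 107.5 < KM < 217.5.
Both must hold, so KM lies in the intersection.

107.5 < KM < 217.5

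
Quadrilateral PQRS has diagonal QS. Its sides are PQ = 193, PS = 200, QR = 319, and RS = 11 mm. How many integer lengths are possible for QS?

21

From triangle PQS: 7 < QS < 393.
From triangle RQS: 308 < QS < 330.
Intersection: 308 < QS < 330, so integers 309 through 329: 21 values.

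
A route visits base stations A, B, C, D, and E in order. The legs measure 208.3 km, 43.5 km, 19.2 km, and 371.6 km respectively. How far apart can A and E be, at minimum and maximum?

100.6 ≤ AE ≤ 642.6 km

The maximum is all hops collinear in one direction: 208.3 + 43.5 + 19.2 + 371.6 = 642.6.
The longest hop is 371.6; the others sum to 271.0. Folding the others back against it leaves at least 371.6 − 271.0 = 100.6.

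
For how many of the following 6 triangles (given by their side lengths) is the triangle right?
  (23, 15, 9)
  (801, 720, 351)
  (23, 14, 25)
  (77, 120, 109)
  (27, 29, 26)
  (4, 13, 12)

(23,15,9): 9²+15² = 306 < 529 = 23² → obtuse
(801,720,351): 351²+720² = 641601 = 801² → right
(23,14,25): 14²+23² = 725 > 625 = 25² → acute
(77,120,109): 77²+109² = 17810 > 14400 = 120² → acute
(27,29,26): 26²+27² = 1405 > 841 = 29² → acute
(4,13,12): 4²+12² = 160 < 169 = 13² → obtuse
1 of the 6 is right.

1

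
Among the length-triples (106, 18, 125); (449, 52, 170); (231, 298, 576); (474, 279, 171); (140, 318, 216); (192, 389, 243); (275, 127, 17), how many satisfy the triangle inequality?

2

(18,106,125): 18+106 ≤ 125 → not valid
(52,170,449): 52+170 ≤ 449 → not valid
(231,298,576): 231+298 ≤ 576 → not valid
(171,279,474): 171+279 ≤ 474 → not valid
(140,216,318): 140+216 > 318 → valid
(192,243,389): 192+243 > 389 → valid
(17,127,275): 17+127 ≤ 275 → not valid
2 of the 7 triples form a triangle.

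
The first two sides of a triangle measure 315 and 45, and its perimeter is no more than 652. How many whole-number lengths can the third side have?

Triangle inequality: 270 < x < 360. Perimeter ≤ 652 gives x ≤ 652 − 315 − 45 = 292.
So 270 < x ≤ 292; integers 271 through 292: 22 values.

22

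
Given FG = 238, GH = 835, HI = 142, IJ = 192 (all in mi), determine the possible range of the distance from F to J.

The maximum is all hops collinear in one direction: 238 + 835 + 142 + 192 = 1407.
The longest hop is 835; the others sum to 572. Folding the others back against it leaves at least 835 − 572 = 263.

263 ≤ FJ ≤ 1407 mi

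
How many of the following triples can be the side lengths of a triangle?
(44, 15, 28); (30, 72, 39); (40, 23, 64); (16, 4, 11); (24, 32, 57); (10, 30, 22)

1

(15,28,44): 15+28 ≤ 44 → not valid
(30,39,72): 30+39 ≤ 72 → not valid
(23,40,64): 23+40 ≤ 64 → not valid
(4,11,16): 4+11 ≤ 16 → not valid
(24,32,57): 24+32 ≤ 57 → not valid
(10,22,30): 10+22 > 30 → valid
1 of the 6 triples forms a triangle.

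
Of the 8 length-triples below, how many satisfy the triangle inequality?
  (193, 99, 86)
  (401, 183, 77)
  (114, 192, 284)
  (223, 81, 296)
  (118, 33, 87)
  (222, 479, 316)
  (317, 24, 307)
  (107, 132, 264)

5

(86,99,193): 86+99 ≤ 193 → not valid
(77,183,401): 77+183 ≤ 401 → not valid
(114,192,284): 114+192 > 284 → valid
(81,223,296): 81+223 > 296 → valid
(33,87,118): 33+87 > 118 → valid
(222,316,479): 222+316 > 479 → valid
(24,307,317): 24+307 > 317 → valid
(107,132,264): 107+132 ≤ 264 → not valid
5 of the 8 triples form a triangle.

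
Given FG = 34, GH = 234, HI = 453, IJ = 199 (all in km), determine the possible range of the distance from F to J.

The maximum is all hops collinear in one direction: 34 + 234 + 453 + 199 = 920.
The longest hop is 453; the others sum to 467. Since 453 ≤ 467, the path can fold back on itself completely, so the minimum distance is 0.

0 ≤ FJ ≤ 920 km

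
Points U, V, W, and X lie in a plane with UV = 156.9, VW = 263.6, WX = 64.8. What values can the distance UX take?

The maximum is all hops collinear in one direction: 156.9 + 263.6 + 64.8 = 485.3.
The longest hop is 263.6; the others sum to 221.7. Folding the others back against it leaves at least 263.6 − 221.7 = 41.9.

41.9 ≤ UX ≤ 485.3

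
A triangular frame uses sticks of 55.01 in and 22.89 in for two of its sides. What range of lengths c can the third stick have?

32.12 < c < 77.90

By the triangle inequality, c must be less than 55.01 + 22.89 = 77.90 and greater than |55.01 − 22.89| = 32.12.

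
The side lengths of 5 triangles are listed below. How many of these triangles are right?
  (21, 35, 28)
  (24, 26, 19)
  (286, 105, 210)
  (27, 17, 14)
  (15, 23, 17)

1

(21,35,28): 21²+28² = 1225 = 35² → right
(24,26,19): 19²+24² = 937 > 676 = 26² → acute
(286,105,210): 105²+210² = 55125 < 81796 = 286² → obtuse
(27,17,14): 14²+17² = 485 < 729 = 27² → obtuse
(15,23,17): 15²+17² = 514 < 529 = 23² → obtuse
1 of the 5 is right.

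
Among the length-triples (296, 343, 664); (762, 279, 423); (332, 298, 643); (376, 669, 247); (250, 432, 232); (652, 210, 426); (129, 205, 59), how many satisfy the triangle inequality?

1

(296,343,664): 296+343 ≤ 664 → not valid
(279,423,762): 279+423 ≤ 762 → not valid
(298,332,643): 298+332 ≤ 643 → not valid
(247,376,669): 247+376 ≤ 669 → not valid
(232,250,432): 232+250 > 432 → valid
(210,426,652): 210+426 ≤ 652 → not valid
(59,129,205): 59+129 ≤ 205 → not valid
1 of the 7 triples forms a triangle.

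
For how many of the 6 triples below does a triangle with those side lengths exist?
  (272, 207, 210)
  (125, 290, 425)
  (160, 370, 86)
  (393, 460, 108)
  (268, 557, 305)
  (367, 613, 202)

(207,210,272): 207+210 > 272 → valid
(125,290,425): 125+290 ≤ 425 → not valid
(86,160,370): 86+160 ≤ 370 → not valid
(108,393,460): 108+393 > 460 → valid
(268,305,557): 268+305 > 557 → valid
(202,367,613): 202+367 ≤ 613 → not valid
3 of the 6 triples form a triangle.

3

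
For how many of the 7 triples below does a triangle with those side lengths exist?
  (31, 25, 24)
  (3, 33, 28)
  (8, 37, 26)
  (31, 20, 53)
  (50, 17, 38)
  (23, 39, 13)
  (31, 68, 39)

(24,25,31): 24+25 > 31 → valid
(3,28,33): 3+28 ≤ 33 → not valid
(8,26,37): 8+26 ≤ 37 → not valid
(20,31,53): 20+31 ≤ 53 → not valid
(17,38,50): 17+38 > 50 → valid
(13,23,39): 13+23 ≤ 39 → not valid
(31,39,68): 31+39 > 68 → valid
3 of the 7 triples form a triangle.

3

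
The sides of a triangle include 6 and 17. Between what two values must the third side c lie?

By the triangle inequality, c must be less than 6 + 17 = 23 and greater than |6 − 17| = 11.

11 < c < 23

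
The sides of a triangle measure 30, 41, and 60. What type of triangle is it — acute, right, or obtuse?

Compare the square of the longest side to the sum of squares of the other two: 30² + 41² = 2581 < 3600 = 60².

obtuse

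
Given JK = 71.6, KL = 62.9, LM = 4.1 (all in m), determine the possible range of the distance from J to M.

4.6 ≤ JM ≤ 138.6 m

The maximum is all hops collinear in one direction: 71.6 + 62.9 + 4.1 = 138.6.
The longest hop is 71.6; the others sum to 67.0. Folding the others back against it leaves at least 71.6 − 67.0 = 4.6.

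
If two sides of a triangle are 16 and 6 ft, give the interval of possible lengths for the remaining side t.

By the triangle inequality, t must be less than 16 + 6 = 22 and greater than |16 − 6| = 10.

10 < t < 22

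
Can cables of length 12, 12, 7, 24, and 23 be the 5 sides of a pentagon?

A pentagon exists iff every side is shorter than the sum of the others — equivalently, the longest side is less than the sum of the rest.
Longest side 24 < 54 (sum of the remaining 4), so yes.

Yes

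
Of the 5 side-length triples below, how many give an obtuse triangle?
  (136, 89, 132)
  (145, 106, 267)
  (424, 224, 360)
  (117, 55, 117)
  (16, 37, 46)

1

(136,89,132): 89²+132² = 25345 > 18496 = 136² → acute
(145,106,267): 106+145 ≤ 267, not a triangle
(424,224,360): 224²+360² = 179776 = 424² → right
(117,55,117): 55²+117² = 16714 > 13689 = 117² → acute
(16,37,46): 16²+37² = 1625 < 2116 = 46² → obtuse
1 of the 5 is obtuse.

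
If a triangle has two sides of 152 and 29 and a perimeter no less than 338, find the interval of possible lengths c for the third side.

157 ≤ c < 181

Triangle inequality alone gives 123 < c < 181.
The perimeter condition gives c ≥ 338 − 152 − 29 = 157.
Intersecting the two: 157 ≤ c < 181.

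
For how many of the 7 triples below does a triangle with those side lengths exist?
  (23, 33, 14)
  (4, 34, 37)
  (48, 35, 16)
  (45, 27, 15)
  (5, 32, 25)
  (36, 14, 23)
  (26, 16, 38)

(14,23,33): 14+23 > 33 → valid
(4,34,37): 4+34 > 37 → valid
(16,35,48): 16+35 > 48 → valid
(15,27,45): 15+27 ≤ 45 → not valid
(5,25,32): 5+25 ≤ 32 → not valid
(14,23,36): 14+23 > 36 → valid
(16,26,38): 16+26 > 38 → valid
5 of the 7 triples form a triangle.

5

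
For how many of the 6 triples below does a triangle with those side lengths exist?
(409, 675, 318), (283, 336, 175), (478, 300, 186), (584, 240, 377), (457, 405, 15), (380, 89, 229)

4

(318,409,675): 318+409 > 675 → valid
(175,283,336): 175+283 > 336 → valid
(186,300,478): 186+300 > 478 → valid
(240,377,584): 240+377 > 584 → valid
(15,405,457): 15+405 ≤ 457 → not valid
(89,229,380): 89+229 ≤ 380 → not valid
4 of the 6 triples form a triangle.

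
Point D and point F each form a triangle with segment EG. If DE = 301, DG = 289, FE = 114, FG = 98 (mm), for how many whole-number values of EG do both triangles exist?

From triangle DEG: 12 < EG < 590.
From triangle FEG: 16 < EG < 212.
Intersection: 16 < EG < 212, so integers 17 through 211: 195 values.

195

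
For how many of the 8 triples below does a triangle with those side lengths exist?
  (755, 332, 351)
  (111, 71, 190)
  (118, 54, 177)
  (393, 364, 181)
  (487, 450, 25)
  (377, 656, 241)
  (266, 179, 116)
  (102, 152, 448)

2

(332,351,755): 332+351 ≤ 755 → not valid
(71,111,190): 71+111 ≤ 190 → not valid
(54,118,177): 54+118 ≤ 177 → not valid
(181,364,393): 181+364 > 393 → valid
(25,450,487): 25+450 ≤ 487 → not valid
(241,377,656): 241+377 ≤ 656 → not valid
(116,179,266): 116+179 > 266 → valid
(102,152,448): 102+152 ≤ 448 → not valid
2 of the 8 triples form a triangle.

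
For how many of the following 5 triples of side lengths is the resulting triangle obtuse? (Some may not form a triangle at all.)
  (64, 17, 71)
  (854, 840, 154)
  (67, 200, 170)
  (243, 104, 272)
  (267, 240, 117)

3

(64,17,71): 17²+64² = 4385 < 5041 = 71² → obtuse
(854,840,154): 154²+840² = 729316 = 854² → right
(67,200,170): 67²+170² = 33389 < 40000 = 200² → obtuse
(243,104,272): 104²+243² = 69865 < 73984 = 272² → obtuse
(267,240,117): 117²+240² = 71289 = 267² → right
3 of the 5 are obtuse.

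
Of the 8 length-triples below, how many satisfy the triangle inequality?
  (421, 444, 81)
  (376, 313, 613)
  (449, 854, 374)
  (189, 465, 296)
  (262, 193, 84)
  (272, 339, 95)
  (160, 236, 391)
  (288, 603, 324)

7

(81,421,444): 81+421 > 444 → valid
(313,376,613): 313+376 > 613 → valid
(374,449,854): 374+449 ≤ 854 → not valid
(189,296,465): 189+296 > 465 → valid
(84,193,262): 84+193 > 262 → valid
(95,272,339): 95+272 > 339 → valid
(160,236,391): 160+236 > 391 → valid
(288,324,603): 288+324 > 603 → valid
7 of the 8 triples form a triangle.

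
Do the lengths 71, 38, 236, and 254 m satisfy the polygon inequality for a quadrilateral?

A quadrilateral exists iff every side is shorter than the sum of the others — equivalently, the longest side is less than the sum of the rest.
Longest side 254 < 345 (sum of the remaining 3), so yes.

Yes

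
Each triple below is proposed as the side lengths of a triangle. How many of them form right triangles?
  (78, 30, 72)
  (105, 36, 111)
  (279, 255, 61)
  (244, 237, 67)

2

(78,30,72): 30²+72² = 6084 = 78² → right
(105,36,111): 36²+105² = 12321 = 111² → right
(279,255,61): 61²+255² = 68746 < 77841 = 279² → obtuse
(244,237,67): 67²+237² = 60658 > 59536 = 244² → acute
2 of the 4 are right.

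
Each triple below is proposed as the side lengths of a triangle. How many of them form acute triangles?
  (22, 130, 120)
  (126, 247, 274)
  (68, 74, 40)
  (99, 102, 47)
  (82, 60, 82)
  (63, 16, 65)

(22,130,120): 22²+120² = 14884 < 16900 = 130² → obtuse
(126,247,274): 126²+247² = 76885 > 75076 = 274² → acute
(68,74,40): 40²+68² = 6224 > 5476 = 74² → acute
(99,102,47): 47²+99² = 12010 > 10404 = 102² → acute
(82,60,82): 60²+82² = 10324 > 6724 = 82² → acute
(63,16,65): 16²+63² = 4225 = 65² → right
4 of the 6 are acute.

4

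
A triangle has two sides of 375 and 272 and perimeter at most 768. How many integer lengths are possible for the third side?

Triangle inequality: 103 < x < 647. Perimeter ≤ 768 gives x ≤ 768 − 375 − 272 = 121.
So 103 < x ≤ 121; integers 104 through 121: 18 values.

18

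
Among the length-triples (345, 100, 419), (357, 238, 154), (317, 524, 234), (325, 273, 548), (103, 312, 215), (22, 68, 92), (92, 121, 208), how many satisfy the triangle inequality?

6

(100,345,419): 100+345 > 419 → valid
(154,238,357): 154+238 > 357 → valid
(234,317,524): 234+317 > 524 → valid
(273,325,548): 273+325 > 548 → valid
(103,215,312): 103+215 > 312 → valid
(22,68,92): 22+68 ≤ 92 → not valid
(92,121,208): 92+121 > 208 → valid
6 of the 7 triples form a triangle.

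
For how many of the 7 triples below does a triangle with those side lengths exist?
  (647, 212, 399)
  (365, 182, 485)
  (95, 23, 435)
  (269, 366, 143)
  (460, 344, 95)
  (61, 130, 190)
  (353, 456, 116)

(212,399,647): 212+399 ≤ 647 → not valid
(182,365,485): 182+365 > 485 → valid
(23,95,435): 23+95 ≤ 435 → not valid
(143,269,366): 143+269 > 366 → valid
(95,344,460): 95+344 ≤ 460 → not valid
(61,130,190): 61+130 > 190 → valid
(116,353,456): 116+353 > 456 → valid
4 of the 7 triples form a triangle.

4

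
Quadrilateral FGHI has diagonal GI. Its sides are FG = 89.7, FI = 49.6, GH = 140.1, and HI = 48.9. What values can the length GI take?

91.2 < GI < 139.3

From triangle FGI: |89.7 − 49.6| < GI < 89.7 + 49.6, i.e. 40.1 < GI < 139.3.
From triangle HGI: 91.2 < GI < 189.0.
Both must hold, so GI lies in the intersection.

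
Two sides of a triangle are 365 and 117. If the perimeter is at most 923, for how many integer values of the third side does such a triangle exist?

Triangle inequality: 248 < x < 482. Perimeter ≤ 923 gives x ≤ 923 − 365 − 117 = 441.
So 248 < x ≤ 441; integers 249 through 441: 193 values.

193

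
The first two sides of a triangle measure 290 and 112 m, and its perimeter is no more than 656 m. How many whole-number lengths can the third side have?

Triangle inequality: 178 < x < 402. Perimeter ≤ 656 gives x ≤ 656 − 290 − 112 = 254.
So 178 < x ≤ 254; integers 179 through 254: 76 values.

76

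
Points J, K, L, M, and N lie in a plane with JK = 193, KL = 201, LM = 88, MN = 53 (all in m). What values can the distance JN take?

The maximum is all hops collinear in one direction: 193 + 201 + 88 + 53 = 535.
The longest hop is 201; the others sum to 334. Since 201 ≤ 334, the path can fold back on itself completely, so the minimum distance is 0.

0 ≤ JN ≤ 535 m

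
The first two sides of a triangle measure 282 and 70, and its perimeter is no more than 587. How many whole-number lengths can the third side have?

23

Triangle inequality: 212 < x < 352. Perimeter ≤ 587 gives x ≤ 587 − 282 − 70 = 235.
So 212 < x ≤ 235; integers 213 through 235: 23 values.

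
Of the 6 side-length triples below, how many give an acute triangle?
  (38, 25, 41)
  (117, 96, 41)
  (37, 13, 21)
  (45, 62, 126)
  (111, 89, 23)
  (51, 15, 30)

1

(38,25,41): 25²+38² = 2069 > 1681 = 41² → acute
(117,96,41): 41²+96² = 10897 < 13689 = 117² → obtuse
(37,13,21): 13+21 ≤ 37, not a triangle
(45,62,126): 45+62 ≤ 126, not a triangle
(111,89,23): 23²+89² = 8450 < 12321 = 111² → obtuse
(51,15,30): 15+30 ≤ 51, not a triangle
1 of the 6 is acute.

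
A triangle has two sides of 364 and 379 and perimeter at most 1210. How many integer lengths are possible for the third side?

452

Triangle inequality: 15 < x < 743. Perimeter ≤ 1210 gives x ≤ 1210 − 364 − 379 = 467.
So 15 < x ≤ 467; integers 16 through 467: 452 values.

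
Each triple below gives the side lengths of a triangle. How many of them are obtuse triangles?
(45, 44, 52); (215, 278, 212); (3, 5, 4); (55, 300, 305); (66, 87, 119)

(45,44,52): 44²+45² = 3961 > 2704 = 52² → acute
(215,278,212): 212²+215² = 91169 > 77284 = 278² → acute
(3,5,4): 3²+4² = 25 = 5² → right
(55,300,305): 55²+300² = 93025 = 305² → right
(66,87,119): 66²+87² = 11925 < 14161 = 119² → obtuse
1 of the 5 is obtuse.

1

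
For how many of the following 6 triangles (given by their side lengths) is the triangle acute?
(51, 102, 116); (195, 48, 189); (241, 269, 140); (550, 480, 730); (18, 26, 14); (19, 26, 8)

1

(51,102,116): 51²+102² = 13005 < 13456 = 116² → obtuse
(195,48,189): 48²+189² = 38025 = 195² → right
(241,269,140): 140²+241² = 77681 > 72361 = 269² → acute
(550,480,730): 480²+550² = 532900 = 730² → right
(18,26,14): 14²+18² = 520 < 676 = 26² → obtuse
(19,26,8): 8²+19² = 425 < 676 = 26² → obtuse
1 of the 6 is acute.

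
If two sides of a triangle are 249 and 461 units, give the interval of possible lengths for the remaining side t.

By the triangle inequality, t must be less than 249 + 461 = 710 and greater than |249 − 461| = 212.

212 < t < 710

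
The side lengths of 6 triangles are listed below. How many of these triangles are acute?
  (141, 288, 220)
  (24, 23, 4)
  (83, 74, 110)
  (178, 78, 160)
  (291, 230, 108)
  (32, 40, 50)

2

(141,288,220): 141²+220² = 68281 < 82944 = 288² → obtuse
(24,23,4): 4²+23² = 545 < 576 = 24² → obtuse
(83,74,110): 74²+83² = 12365 > 12100 = 110² → acute
(178,78,160): 78²+160² = 31684 = 178² → right
(291,230,108): 108²+230² = 64564 < 84681 = 291² → obtuse
(32,40,50): 32²+40² = 2624 > 2500 = 50² → acute
2 of the 6 are acute.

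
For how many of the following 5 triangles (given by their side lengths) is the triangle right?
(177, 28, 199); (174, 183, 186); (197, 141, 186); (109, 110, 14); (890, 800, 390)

(177,28,199): 28²+177² = 32113 < 39601 = 199² → obtuse
(174,183,186): 174²+183² = 63765 > 34596 = 186² → acute
(197,141,186): 141²+186² = 54477 > 38809 = 197² → acute
(109,110,14): 14²+109² = 12077 < 12100 = 110² → obtuse
(890,800,390): 390²+800² = 792100 = 890² → right
1 of the 5 is right.

1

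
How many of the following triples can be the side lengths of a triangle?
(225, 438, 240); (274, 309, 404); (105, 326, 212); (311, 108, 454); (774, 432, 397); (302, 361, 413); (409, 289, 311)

5

(225,240,438): 225+240 > 438 → valid
(274,309,404): 274+309 > 404 → valid
(105,212,326): 105+212 ≤ 326 → not valid
(108,311,454): 108+311 ≤ 454 → not valid
(397,432,774): 397+432 > 774 → valid
(302,361,413): 302+361 > 413 → valid
(289,311,409): 289+311 > 409 → valid
5 of the 7 triples form a triangle.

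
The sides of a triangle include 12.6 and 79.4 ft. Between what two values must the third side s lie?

By the triangle inequality, s must be less than 12.6 + 79.4 = 92.0 and greater than |12.6 − 79.4| = 66.8.

66.8 < s < 92.0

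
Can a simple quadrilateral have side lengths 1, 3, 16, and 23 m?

For a quadrilateral, each side must be shorter than the sum of the others.
Here the longest side is 23, but the remaining 3 sides sum to only 20.

No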